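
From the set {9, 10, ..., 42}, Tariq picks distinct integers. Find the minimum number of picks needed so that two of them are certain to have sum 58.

22

Group the elements by complementary pair {x, 58−x}: {16,42}, {17,41}, {18,40}, …, giving 13 two-element pairs, the single value 29 (it cannot pair with itself since the integers are distinct), and 7 integers whose partner 58−x falls outside [9,42].
By the pigeonhole principle, treating each of those 21 groups as a pigeonhole, one can pick one integer per group — 21 integers — with no two summing to 58.
The 22nd integer lands in an occupied pair, forcing a sum of 58.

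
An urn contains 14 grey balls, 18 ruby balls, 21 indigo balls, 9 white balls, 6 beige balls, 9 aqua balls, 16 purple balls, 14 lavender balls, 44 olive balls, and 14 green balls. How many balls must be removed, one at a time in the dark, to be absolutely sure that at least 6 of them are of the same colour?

51

Pigeonhole: the 10 colours are the holes; the balls drawn are the pigeons.
To avoid 6 of any one colour, the worst case takes at most 5 of each colour.
That gives 5 + 5 + 5 + 5 + 5 + 5 + 5 + 5 + 5 + 5 = 50 balls with no colour reaching 6.
The next ball forces some colour to 6, so 50 + 1 = 51.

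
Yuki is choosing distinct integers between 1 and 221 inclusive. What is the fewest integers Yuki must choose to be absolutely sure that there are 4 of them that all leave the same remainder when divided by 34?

103

By pigeonhole, the 34 residue classes mod 34 are the pigeonholes.
With 102 integers one could put 3 in each residue class and have no class reach 4.
The 103rd integer pushes some class to 4, so 34·3 + 1 = 103.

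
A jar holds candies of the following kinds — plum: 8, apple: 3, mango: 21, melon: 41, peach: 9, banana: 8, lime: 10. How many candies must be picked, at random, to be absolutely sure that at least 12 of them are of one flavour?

By the pigeonhole principle, the 7 flavours are the holes; the candies drawn are the pigeons.
To avoid 12 of any one flavour, the worst case takes at most 11 of each flavour, or every candy of a flavour that has fewer than 11.
That gives 8 + 3 + 11 + 11 + 9 + 8 + 10 = 60 candies with no flavour reaching 12.
The next candy forces some flavour to 12, so 60 + 1 = 61.

61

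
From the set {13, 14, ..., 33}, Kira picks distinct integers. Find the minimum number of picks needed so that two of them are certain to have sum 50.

Group the elements by complementary pair {x, 50−x}: {17,33}, {18,32}, {19,31}, …, giving 8 two-element pairs; the single value 25 (it cannot pair with itself since the integers are distinct); and 4 integers whose partner 50−x falls outside [13,33].
By pigeonhole, treating each of those 13 groups as a pigeonhole, one can pick one integer per group — 13 integers — with no two summing to 50.
The 14th integer lands in an occupied pair, forcing a sum of 50.

14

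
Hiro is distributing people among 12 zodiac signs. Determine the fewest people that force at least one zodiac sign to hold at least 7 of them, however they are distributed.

73

With 72 people one could put exactly 6 in each of the 12 zodiac signs, and no zodiac sign would reach 7.
By the pigeonhole principle, one more person must land in a zodiac sign that already has 6, giving it 7.
So 12 × 6 + 1 = 73 people are required.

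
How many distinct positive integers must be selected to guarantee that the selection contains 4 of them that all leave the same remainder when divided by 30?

The 30 residue classes mod 30 are the pigeonholes.
With 90 integers one could put 3 in each residue class and have no class reach 4.
The 91st integer pushes some class to 4, so 30·3 + 1 = 91.

91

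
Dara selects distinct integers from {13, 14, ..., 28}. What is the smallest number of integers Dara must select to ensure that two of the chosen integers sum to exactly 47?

A set avoiding the sum 47 can contain at most one of each pair {x, 47−x}, plus the 6 elements whose complement lies outside the range.
The integers 13, …, 23 (11 of them) are such a set: any two sum to at least 13+14 = 27 and at most 22+23 = 45 < 47.
Any 12th integer completes one of the 5 pairs, so 12 choices force a sum of 47.

12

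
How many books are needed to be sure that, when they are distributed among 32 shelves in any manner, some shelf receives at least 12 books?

353

With 352 books one could put exactly 11 in each of the 32 shelves, and no shelf would reach 12.
By pigeonhole, one more book must land in a shelf that already has 11, giving it 12.
So 32 × 11 + 1 = 353 books are required.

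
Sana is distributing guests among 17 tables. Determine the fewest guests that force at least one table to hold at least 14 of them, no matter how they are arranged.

With 221 guests one could put exactly 13 in each of the 17 tables, and no table would reach 14.
One more guest must land in a table that already has 13, giving it 14.
So 17 × 13 + 1 = 222 guests are required.

222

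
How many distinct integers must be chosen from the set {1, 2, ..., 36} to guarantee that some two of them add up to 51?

26

Group the elements by complementary pair {x, 51−x}: {15,36}, {16,35}, {17,34}, …, giving 11 two-element pairs and 14 integers whose partner 51−x falls outside [1,36].
Treating each of those 25 groups as a pigeonhole, one can pick one integer per group — 25 integers — with no two summing to 51.
The 26th integer lands in an occupied pair, forcing a sum of 51.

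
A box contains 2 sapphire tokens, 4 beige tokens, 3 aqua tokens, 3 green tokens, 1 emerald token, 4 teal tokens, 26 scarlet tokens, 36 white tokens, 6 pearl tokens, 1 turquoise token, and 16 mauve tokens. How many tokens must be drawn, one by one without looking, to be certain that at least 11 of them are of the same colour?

55

The 11 colours are the holes; the tokens drawn are the pigeons.
To avoid 11 of any one colour, the worst case takes at most 10 of each colour, or every token of a colour that has fewer than 10.
That gives 2 + 4 + 3 + 3 + 1 + 4 + 10 + 10 + 6 + 1 + 10 = 54 tokens with no colour reaching 11.
The next token forces some colour to 11, so 54 + 1 = 55.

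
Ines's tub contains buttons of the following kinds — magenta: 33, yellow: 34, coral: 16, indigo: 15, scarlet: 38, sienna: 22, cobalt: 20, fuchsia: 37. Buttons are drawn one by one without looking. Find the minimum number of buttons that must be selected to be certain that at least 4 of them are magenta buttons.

186

In the worst case for collecting magenta buttons, every non-magenta button comes out first.
There are 34 + 16 + 15 + 38 + 22 + 20 + 37 = 182 non-magenta buttons altogether.
After those, each further button must be magenta, so 182 + 4 = 186 draws guarantee 4 magenta buttons.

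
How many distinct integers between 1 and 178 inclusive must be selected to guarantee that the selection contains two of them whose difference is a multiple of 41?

Integers whose pairwise differences are multiples of 41 are exactly those sharing a remainder mod 41. By pigeonhole, the 41 residue classes mod 41 are the pigeonholes.
With 41 integers one could put 1 in each residue class and have no class reach 2.
The 42nd integer pushes some class to 2, so 41·1 + 1 = 42.

42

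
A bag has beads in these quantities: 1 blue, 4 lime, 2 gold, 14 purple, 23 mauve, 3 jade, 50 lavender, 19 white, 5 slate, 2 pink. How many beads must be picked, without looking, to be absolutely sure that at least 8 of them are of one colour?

46

Pigeonhole: the 10 colours are the holes; the beads drawn are the pigeons.
To avoid 8 of any one colour, the worst case takes at most 7 of each colour, or every bead of a colour that has fewer than 7.
That gives 1 + 4 + 2 + 7 + 7 + 3 + 7 + 7 + 5 + 2 = 45 beads with no colour reaching 8.
The next bead forces some colour to 8, so 45 + 1 = 46.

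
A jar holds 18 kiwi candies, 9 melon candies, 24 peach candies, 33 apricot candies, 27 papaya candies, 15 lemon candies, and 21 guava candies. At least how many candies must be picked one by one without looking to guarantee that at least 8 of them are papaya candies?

In the worst case for collecting papaya candies, every non-papaya candy comes out first.
There are 18 + 9 + 24 + 33 + 15 + 21 = 120 non-papaya candies altogether.
After those, each further candy must be papaya, so 120 + 8 = 128 draws guarantee 8 papaya candies.

128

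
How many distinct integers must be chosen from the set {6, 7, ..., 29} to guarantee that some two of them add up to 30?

16

Two chosen integers sum to 30 exactly when both halves of some pair {x, 30−x} with 6 ≤ x ≤ 30−x ≤ 24 are chosen — 9 such pairs.
The remaining 6 elements (those with no distinct partner in range) can never complete a 30-sum, so the worst case takes all of them and one from each pair: 6 + 9 = 15.
By pigeonhole, the 16th integer has to be the second member of some pair, so 15 + 1 = 16.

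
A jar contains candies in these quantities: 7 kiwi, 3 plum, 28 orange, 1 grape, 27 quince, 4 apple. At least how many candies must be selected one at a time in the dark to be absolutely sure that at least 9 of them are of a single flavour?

32

Pigeonhole: put each drawn candy into a box by flavour. The largest draw with every box below 9 takes min(count, 8) from each flavour; flavours with fewer than 8 contribute all they have.
Σ min(cᵢ, 8) = 7 + 3 + 8 + 1 + 8 + 4 = 31.
Draw number 31 + 1 = 32 must push one box to 9.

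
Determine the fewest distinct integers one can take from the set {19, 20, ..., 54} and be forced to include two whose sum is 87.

A set avoiding the sum 87 can contain at most one of each pair {x, 87−x}, plus the 14 elements whose complement lies outside the range.
The integers 19, …, 43 (25 of them) are such a set: any two sum to at least 19+20 = 39 and at most 42+43 = 85 < 87.
By the pigeonhole principle, any 26th integer completes one of the 11 pairs, so 26 choices force a sum of 87.

26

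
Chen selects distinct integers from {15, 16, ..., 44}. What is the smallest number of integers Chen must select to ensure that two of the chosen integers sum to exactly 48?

22

Group the elements by complementary pair {x, 48−x}: {15,33}, {16,32}, {17,31}, …, giving 9 two-element pairs; the single value 24 (it cannot pair with itself since the integers are distinct); and 11 integers whose partner 48−x falls outside [15,44].
By pigeonhole, treating each of those 21 groups as a pigeonhole, one can pick one integer per group — 21 integers — with no two summing to 48.
The 22nd integer lands in an occupied pair, forcing a sum of 48.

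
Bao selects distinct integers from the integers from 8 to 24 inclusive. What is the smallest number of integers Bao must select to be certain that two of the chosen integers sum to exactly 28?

12

A set avoiding the sum 28 can contain at most one of each pair {x, 28−x}, plus the 5 elements whose complement lies outside the range or equal to its own complement.
The integers 14, …, 24 (11 of them) are such a set: any two sum to at least 14+15 = 29 > 28.
Any 12th integer completes one of the 6 pairs, so 12 choices force a sum of 28.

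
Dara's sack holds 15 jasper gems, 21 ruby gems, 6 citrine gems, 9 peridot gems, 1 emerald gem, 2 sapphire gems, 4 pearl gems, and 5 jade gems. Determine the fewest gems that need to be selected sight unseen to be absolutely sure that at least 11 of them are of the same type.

48

Pigeonhole: the 8 types are the holes; the gems drawn are the pigeons.
To avoid 11 of any one type, the worst case takes at most 10 of each type, or every gem of a type that has fewer than 10.
That gives 10 + 10 + 6 + 9 + 1 + 2 + 4 + 5 = 47 gems with no type reaching 11.
The next gem forces some type to 11, so 47 + 1 = 48.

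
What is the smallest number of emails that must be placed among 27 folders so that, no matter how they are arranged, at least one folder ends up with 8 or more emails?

With 189 emails one could put exactly 7 in each of the 27 folders, and no folder would reach 8.
One more email must land in a folder that already has 7, giving it 8.
So 27 × 7 + 1 = 190 emails are required.

190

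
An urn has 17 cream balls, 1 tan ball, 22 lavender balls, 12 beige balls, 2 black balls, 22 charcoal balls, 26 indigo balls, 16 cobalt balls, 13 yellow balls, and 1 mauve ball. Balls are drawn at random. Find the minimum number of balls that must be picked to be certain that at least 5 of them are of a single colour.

Put each drawn ball into a box by colour. The largest draw with every box below 5 takes min(count, 4) from each colour; colours with fewer than 4 contribute all they have.
Σ min(cᵢ, 4) = 4 + 1 + 4 + 4 + 2 + 4 + 4 + 4 + 4 + 1 = 32.
Draw number 32 + 1 = 33 must push one box to 5.

33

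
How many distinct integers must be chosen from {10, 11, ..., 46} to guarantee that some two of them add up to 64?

24

Two chosen integers sum to 64 exactly when both halves of some pair {x, 64−x} with 18 ≤ x ≤ 64−x ≤ 46 are chosen — 14 such pairs.
The remaining 9 elements (those with no distinct partner in range) can never complete a 64-sum, so the worst case takes all of them and one from each pair: 9 + 14 = 23.
By the pigeonhole principle, the 24th integer has to be the second member of some pair, so 23 + 1 = 24.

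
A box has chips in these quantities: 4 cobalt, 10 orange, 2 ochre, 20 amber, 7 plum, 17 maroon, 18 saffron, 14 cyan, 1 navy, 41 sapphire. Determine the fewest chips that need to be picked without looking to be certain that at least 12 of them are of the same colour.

80

An adversary could hand out at most 11 chips per colour (5 colours run out sooner): 4 + 10 + 2 + 11 + 7 + 11 + 11 + 11 + 1 + 11 = 79 chips and still no colour has 12.
One more chip lands in a colour already at 11, so 80 draws are enough and 79 are not.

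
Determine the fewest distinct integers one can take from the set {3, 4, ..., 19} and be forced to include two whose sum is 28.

A set avoiding the sum 28 can contain at most one of each pair {x, 28−x}, plus the 7 elements whose complement lies outside the range or equal to its own complement.
The integers 3, …, 14 (12 of them) are such a set: any two sum to at least 3+4 = 7 and at most 13+14 = 27 < 28.
Any 13th integer completes one of the 5 pairs, so 13 choices force a sum of 28.

13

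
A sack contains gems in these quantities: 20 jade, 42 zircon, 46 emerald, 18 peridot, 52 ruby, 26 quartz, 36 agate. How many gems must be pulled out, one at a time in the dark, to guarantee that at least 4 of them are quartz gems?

218

In the worst case for collecting quartz gems, every non-quartz gem comes out first.
There are 20 + 42 + 46 + 18 + 52 + 36 = 214 non-quartz gems altogether.
After those, each further gem must be quartz, so 214 + 4 = 218 draws guarantee 4 quartz gems.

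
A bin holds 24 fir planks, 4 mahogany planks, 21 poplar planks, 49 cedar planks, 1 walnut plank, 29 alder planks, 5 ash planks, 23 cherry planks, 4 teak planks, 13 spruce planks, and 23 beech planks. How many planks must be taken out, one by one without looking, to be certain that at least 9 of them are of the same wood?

By the pigeonhole principle, the 11 woods are the holes; the planks drawn are the pigeons.
To avoid 9 of any one wood, the worst case takes at most 8 of each wood, or every plank of a wood that has fewer than 8.
That gives 8 + 4 + 8 + 8 + 1 + 8 + 5 + 8 + 4 + 8 + 8 = 70 planks with no wood reaching 9.
The next plank forces some wood to 9, so 70 + 1 = 71.

71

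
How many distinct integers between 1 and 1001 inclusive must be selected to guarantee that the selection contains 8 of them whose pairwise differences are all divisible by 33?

232

Integers whose pairwise differences are multiples of 33 are exactly those sharing a remainder mod 33. By pigeonhole, the 33 residue classes mod 33 are the pigeonholes.
With 231 integers one could put 7 in each residue class and have no class reach 8.
The 232nd integer pushes some class to 8, so 33·7 + 1 = 232.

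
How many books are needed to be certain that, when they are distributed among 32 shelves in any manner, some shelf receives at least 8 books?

225

With 224 books one could put exactly 7 in each of the 32 shelves, and no shelf would reach 8.
By pigeonhole, one more book must land in a shelf that already has 7, giving it 8.
So 32 × 7 + 1 = 225 books are required.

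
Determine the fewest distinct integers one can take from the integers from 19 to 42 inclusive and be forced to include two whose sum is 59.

A set avoiding the sum 59 can contain at most one of each pair {x, 59−x}, plus the 2 elements whose complement lies outside the range.
The integers 30, …, 42 (13 of them) are such a set: any two sum to at least 30+31 = 61 > 59.
Pigeonhole: any 14th integer completes one of the 11 pairs, so 14 choices force a sum of 59.

14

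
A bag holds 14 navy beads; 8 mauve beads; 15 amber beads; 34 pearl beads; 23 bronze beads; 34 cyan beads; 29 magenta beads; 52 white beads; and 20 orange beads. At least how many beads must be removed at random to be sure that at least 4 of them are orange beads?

In the worst case for collecting orange beads, every non-orange bead comes out first.
There are 14 + 8 + 15 + 34 + 23 + 34 + 29 + 52 = 209 non-orange beads altogether.
After those, each further bead must be orange, so 209 + 4 = 213 draws guarantee 4 orange beads.

213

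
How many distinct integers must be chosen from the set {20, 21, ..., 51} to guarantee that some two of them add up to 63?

21

Group the elements by complementary pair {x, 63−x}: {20,43}, {21,42}, {22,41}, …, giving 12 two-element pairs and 8 integers whose partner 63−x falls outside [20,51].
By pigeonhole, treating each of those 20 groups as a pigeonhole, one can pick one integer per group — 20 integers — with no two summing to 63.
The 21st integer lands in an occupied pair, forcing a sum of 63.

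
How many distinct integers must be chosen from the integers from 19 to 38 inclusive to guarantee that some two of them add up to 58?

12

Two chosen integers sum to 58 exactly when both halves of some pair {x, 58−x} with 20 ≤ x ≤ 58−x ≤ 38 are chosen — 9 such pairs.
The remaining 2 elements (those with no distinct partner in range) can never complete a 58-sum, so the worst case takes all of them and one from each pair: 2 + 9 = 11.
The 12th integer has to be the second member of some pair, so 11 + 1 = 12.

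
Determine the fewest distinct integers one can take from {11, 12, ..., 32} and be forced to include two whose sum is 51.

16

Group the elements by complementary pair {x, 51−x}: {19,32}, {20,31}, {21,30}, …, giving 7 two-element pairs and 8 integers whose partner 51−x falls outside [11,32].
By the pigeonhole principle, treating each of those 15 groups as a pigeonhole, one can pick one integer per group — 15 integers — with no two summing to 51.
The 16th integer lands in an occupied pair, forcing a sum of 51.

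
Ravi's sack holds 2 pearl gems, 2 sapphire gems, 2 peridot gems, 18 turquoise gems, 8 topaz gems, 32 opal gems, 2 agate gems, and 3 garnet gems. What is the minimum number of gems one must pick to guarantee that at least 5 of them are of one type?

An adversary could hand out at most 4 gems per type (5 types run out sooner): 2 + 2 + 2 + 4 + 4 + 4 + 2 + 3 = 23 gems and still no type has 5.
By pigeonhole, one more gem lands in a type already at 4, so 24 draws are enough and 23 are not.

24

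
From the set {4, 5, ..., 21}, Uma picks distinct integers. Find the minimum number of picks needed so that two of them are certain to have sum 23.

11

A set avoiding the sum 23 can contain at most one of each pair {x, 23−x}, plus the 2 elements whose complement lies outside the range.
The integers 12, …, 21 (10 of them) are such a set: any two sum to at least 12+13 = 25 > 23.
By pigeonhole, any 11th integer completes one of the 8 pairs, so 11 choices force a sum of 23.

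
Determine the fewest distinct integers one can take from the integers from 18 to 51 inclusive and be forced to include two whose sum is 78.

23

Two chosen integers sum to 78 exactly when both halves of some pair {x, 78−x} with 27 ≤ x ≤ 78−x ≤ 51 are chosen — 12 such pairs.
The remaining 10 elements (those with no distinct partner in range) can never complete a 78-sum, so the worst case takes all of them and one from each pair: 10 + 12 = 22.
The 23rd integer has to be the second member of some pair, so 22 + 1 = 23.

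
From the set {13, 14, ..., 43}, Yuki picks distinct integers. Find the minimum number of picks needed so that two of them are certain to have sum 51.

Group the elements by complementary pair {x, 51−x}: {13,38}, {14,37}, {15,36}, …, giving 13 two-element pairs and 5 integers whose partner 51−x falls outside [13,43].
By the pigeonhole principle, treating each of those 18 groups as a pigeonhole, one can pick one integer per group — 18 integers — with no two summing to 51.
The 19th integer lands in an occupied pair, forcing a sum of 51.

19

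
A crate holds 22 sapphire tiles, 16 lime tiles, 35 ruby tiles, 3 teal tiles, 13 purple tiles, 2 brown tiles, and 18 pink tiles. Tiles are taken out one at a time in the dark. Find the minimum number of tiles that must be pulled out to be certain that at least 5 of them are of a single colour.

By the pigeonhole principle, the 7 colours are the holes; the tiles drawn are the pigeons.
To avoid 5 of any one colour, the worst case takes at most 4 of each colour, or every tile of a colour that has fewer than 4.
That gives 4 + 4 + 4 + 3 + 4 + 2 + 4 = 25 tiles with no colour reaching 5.
The next tile forces some colour to 5, so 25 + 1 = 26.

26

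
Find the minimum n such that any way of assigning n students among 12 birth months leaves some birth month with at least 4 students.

With 36 students one could put exactly 3 in each of the 12 birth months, and no birth month would reach 4.
One more student must land in a birth month that already has 3, giving it 4.
So 12 × 3 + 1 = 37 students are required.

37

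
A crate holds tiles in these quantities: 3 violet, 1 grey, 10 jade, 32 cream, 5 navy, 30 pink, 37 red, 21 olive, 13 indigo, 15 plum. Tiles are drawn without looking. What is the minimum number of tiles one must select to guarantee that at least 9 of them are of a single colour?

The 10 colours are the holes; the tiles drawn are the pigeons.
To avoid 9 of any one colour, the worst case takes at most 8 of each colour, or every tile of a colour that has fewer than 8.
That gives 3 + 1 + 8 + 8 + 5 + 8 + 8 + 8 + 8 + 8 = 65 tiles with no colour reaching 9.
The next tile forces some colour to 9, so 65 + 1 = 66.

66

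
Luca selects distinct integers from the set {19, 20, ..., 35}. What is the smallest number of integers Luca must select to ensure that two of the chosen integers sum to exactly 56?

11

Two chosen integers sum to 56 exactly when both halves of some pair {x, 56−x} with 21 ≤ x ≤ 56−x ≤ 35 are chosen — 7 such pairs.
The remaining 3 elements (those with no distinct partner in range) can never complete a 56-sum, so the worst case takes all of them and one from each pair: 3 + 7 = 10.
The 11th integer has to be the second member of some pair, so 10 + 1 = 11.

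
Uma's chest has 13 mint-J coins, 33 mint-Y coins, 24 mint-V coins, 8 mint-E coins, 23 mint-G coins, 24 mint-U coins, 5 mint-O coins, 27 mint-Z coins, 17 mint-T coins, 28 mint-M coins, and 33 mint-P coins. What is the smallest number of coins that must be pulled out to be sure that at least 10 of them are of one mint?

95

Put each drawn coin into a box by mint. The largest draw with every box below 10 takes min(count, 9) from each mint; mints with fewer than 9 contribute all they have.
Σ min(cᵢ, 9) = 9 + 9 + 9 + 8 + 9 + 9 + 5 + 9 + 9 + 9 + 9 = 94.
Draw number 94 + 1 = 95 must push one box to 10.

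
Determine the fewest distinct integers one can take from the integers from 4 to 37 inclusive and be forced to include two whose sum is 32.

23

Group the elements by complementary pair {x, 32−x}: {4,28}, {5,27}, {6,26}, …, giving 12 two-element pairs, the single value 16 (it cannot pair with itself since the integers are distinct), and 9 integers whose partner 32−x falls outside [4,37].
By the pigeonhole principle, treating each of those 22 groups as a pigeonhole, one can pick one integer per group — 22 integers — with no two summing to 32.
The 23rd integer lands in an occupied pair, forcing a sum of 32.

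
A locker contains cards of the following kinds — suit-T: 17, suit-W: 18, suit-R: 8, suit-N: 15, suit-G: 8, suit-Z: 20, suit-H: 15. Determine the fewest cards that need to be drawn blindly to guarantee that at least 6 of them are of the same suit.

36

Put each drawn card into a box by suit. The largest draw with every box below 6 takes min(count, 5) from each suit.
Σ min(cᵢ, 5) = 5 + 5 + 5 + 5 + 5 + 5 + 5 = 35.
Draw number 35 + 1 = 36 must push one box to 6.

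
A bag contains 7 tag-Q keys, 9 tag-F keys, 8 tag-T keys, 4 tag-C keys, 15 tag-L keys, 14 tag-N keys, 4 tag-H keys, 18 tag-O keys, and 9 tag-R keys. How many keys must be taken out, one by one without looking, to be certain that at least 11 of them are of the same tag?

72

By pigeonhole, the 9 tags are the holes; the keys drawn are the pigeons.
To avoid 11 of any one tag, the worst case takes at most 10 of each tag, or every key of a tag that has fewer than 10.
That gives 7 + 9 + 8 + 4 + 10 + 10 + 4 + 10 + 9 = 71 keys with no tag reaching 11.
The next key forces some tag to 11, so 71 + 1 = 72.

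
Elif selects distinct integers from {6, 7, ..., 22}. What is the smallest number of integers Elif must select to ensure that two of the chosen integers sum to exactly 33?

12

A set avoiding the sum 33 can contain at most one of each pair {x, 33−x}, plus the 5 elements whose complement lies outside the range.
The integers 6, …, 16 (11 of them) are such a set: any two sum to at least 6+7 = 13 and at most 15+16 = 31 < 33.
Pigeonhole: any 12th integer completes one of the 6 pairs, so 12 choices force a sum of 33.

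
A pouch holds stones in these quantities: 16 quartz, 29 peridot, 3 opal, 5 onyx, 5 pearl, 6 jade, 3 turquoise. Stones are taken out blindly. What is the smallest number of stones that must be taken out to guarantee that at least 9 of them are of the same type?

An adversary could hand out at most 8 stones per type (5 types run out sooner): 8 + 8 + 3 + 5 + 5 + 6 + 3 = 38 stones and still no type has 9.
By pigeonhole, one more stone lands in a type already at 8, so 39 draws are enough and 38 are not.

39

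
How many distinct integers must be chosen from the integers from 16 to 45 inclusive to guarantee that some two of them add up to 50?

Group the elements by complementary pair {x, 50−x}: {16,34}, {17,33}, {18,32}, …, giving 9 two-element pairs, the single value 25 (it cannot pair with itself since the integers are distinct), and 11 integers whose partner 50−x falls outside [16,45].
By pigeonhole, treating each of those 21 groups as a pigeonhole, one can pick one integer per group — 21 integers — with no two summing to 50.
The 22nd integer lands in an occupied pair, forcing a sum of 50.

22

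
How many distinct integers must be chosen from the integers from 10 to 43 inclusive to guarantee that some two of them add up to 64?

24

Two chosen integers sum to 64 exactly when both halves of some pair {x, 64−x} with 21 ≤ x ≤ 64−x ≤ 43 are chosen — 11 such pairs.
The remaining 12 elements (those with no distinct partner in range) can never complete a 64-sum, so the worst case takes all of them and one from each pair: 12 + 11 = 23.
The 24th integer has to be the second member of some pair, so 23 + 1 = 24.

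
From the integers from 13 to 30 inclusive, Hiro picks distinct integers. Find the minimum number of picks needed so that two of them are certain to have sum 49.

A set avoiding the sum 49 can contain at most one of each pair {x, 49−x}, plus the 6 elements whose complement lies outside the range.
The integers 13, …, 24 (12 of them) are such a set: any two sum to at least 13+14 = 27 and at most 23+24 = 47 < 49.
Any 13th integer completes one of the 6 pairs, so 13 choices force a sum of 49.

13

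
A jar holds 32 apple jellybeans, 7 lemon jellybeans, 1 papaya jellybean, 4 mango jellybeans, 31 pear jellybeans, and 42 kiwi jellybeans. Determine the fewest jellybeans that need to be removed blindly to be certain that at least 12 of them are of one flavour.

46

By the pigeonhole principle, put each drawn jellybean into a box by flavour. The largest draw with every box below 12 takes min(count, 11) from each flavour; flavours with fewer than 11 contribute all they have.
Σ min(cᵢ, 11) = 11 + 7 + 1 + 4 + 11 + 11 = 45.
Draw number 45 + 1 = 46 must push one box to 12.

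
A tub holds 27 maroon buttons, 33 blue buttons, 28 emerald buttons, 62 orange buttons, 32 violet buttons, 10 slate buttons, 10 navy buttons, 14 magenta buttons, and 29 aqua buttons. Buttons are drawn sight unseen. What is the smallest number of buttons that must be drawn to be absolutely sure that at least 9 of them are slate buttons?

In the worst case for collecting slate buttons, every non-slate button comes out first.
There are 27 + 33 + 28 + 62 + 32 + 10 + 14 + 29 = 235 non-slate buttons altogether.
After those, each further button must be slate, so 235 + 9 = 244 draws guarantee 9 slate buttons.

244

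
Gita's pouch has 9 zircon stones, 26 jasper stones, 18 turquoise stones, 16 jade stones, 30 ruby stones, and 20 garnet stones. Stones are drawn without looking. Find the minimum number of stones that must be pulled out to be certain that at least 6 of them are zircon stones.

In the worst case for collecting zircon stones, every non-zircon stone comes out first.
There are 26 + 18 + 16 + 30 + 20 = 110 non-zircon stones altogether.
After those, each further stone must be zircon, so 110 + 6 = 116 draws guarantee 6 zircon stones.

116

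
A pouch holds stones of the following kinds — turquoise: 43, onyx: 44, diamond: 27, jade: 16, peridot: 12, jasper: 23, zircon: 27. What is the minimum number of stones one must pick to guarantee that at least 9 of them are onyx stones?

157

In the worst case for collecting onyx stones, every non-onyx stone comes out first.
There are 43 + 27 + 16 + 12 + 23 + 27 = 148 non-onyx stones altogether.
After those, each further stone must be onyx, so 148 + 9 = 157 draws guarantee 9 onyx stones.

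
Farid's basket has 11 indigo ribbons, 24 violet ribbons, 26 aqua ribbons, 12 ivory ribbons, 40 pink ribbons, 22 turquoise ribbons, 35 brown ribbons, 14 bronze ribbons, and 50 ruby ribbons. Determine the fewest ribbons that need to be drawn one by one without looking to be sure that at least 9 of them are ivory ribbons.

231

In the worst case for collecting ivory ribbons, every non-ivory ribbon comes out first.
There are 11 + 24 + 26 + 40 + 22 + 35 + 14 + 50 = 222 non-ivory ribbons altogether.
After those, each further ribbon must be ivory, so 222 + 9 = 231 draws guarantee 9 ivory ribbons.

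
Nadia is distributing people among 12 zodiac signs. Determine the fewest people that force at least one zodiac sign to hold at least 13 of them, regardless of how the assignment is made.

145

With 144 people one could put exactly 12 in each of the 12 zodiac signs, and no zodiac sign would reach 13.
By the pigeonhole principle, one more person must land in a zodiac sign that already has 12, giving it 13.
So 12 × 12 + 1 = 145 people are required.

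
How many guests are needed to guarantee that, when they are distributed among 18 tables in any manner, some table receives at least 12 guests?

199

With 198 guests one could put exactly 11 in each of the 18 tables, and no table would reach 12.
Pigeonhole: one more guest must land in a table that already has 11, giving it 12.
So 18 × 11 + 1 = 199 guests are required.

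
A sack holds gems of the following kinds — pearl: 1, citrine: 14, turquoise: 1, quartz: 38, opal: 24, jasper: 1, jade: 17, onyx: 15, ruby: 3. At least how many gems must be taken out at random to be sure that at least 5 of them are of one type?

Put each drawn gem into a box by type. The largest draw with every box below 5 takes min(count, 4) from each type; types with fewer than 4 contribute all they have.
Σ min(cᵢ, 4) = 1 + 4 + 1 + 4 + 4 + 1 + 4 + 4 + 3 = 26.
Draw number 26 + 1 = 27 must push one box to 5.

27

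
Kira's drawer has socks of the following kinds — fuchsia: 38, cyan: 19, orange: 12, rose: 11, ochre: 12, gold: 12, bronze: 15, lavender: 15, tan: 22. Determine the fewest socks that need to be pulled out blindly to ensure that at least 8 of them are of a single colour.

64

An adversary could hand out at most 7 socks per colour: 7 + 7 + 7 + 7 + 7 + 7 + 7 + 7 + 7 = 63 socks and still no colour has 8.
Pigeonhole: one more sock lands in a colour already at 7, so 64 draws are enough and 63 are not.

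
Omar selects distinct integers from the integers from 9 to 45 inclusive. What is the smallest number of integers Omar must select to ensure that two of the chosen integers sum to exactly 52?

21

A set avoiding the sum 52 can contain at most one of each pair {x, 52−x}, plus the 3 elements whose complement lies outside the range or equal to its own complement.
The integers 26, …, 45 (20 of them) are such a set: any two sum to at least 26+27 = 53 > 52.
Any 21st integer completes one of the 17 pairs, so 21 choices force a sum of 52.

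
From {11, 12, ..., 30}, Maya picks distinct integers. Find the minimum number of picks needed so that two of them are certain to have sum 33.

Two chosen integers sum to 33 exactly when both halves of some pair {x, 33−x} with 11 ≤ x ≤ 33−x ≤ 22 are chosen — 6 such pairs.
The remaining 8 elements (those with no distinct partner in range) can never complete a 33-sum, so the worst case takes all of them and one from each pair: 8 + 6 = 14.
By pigeonhole, the 15th integer has to be the second member of some pair, so 14 + 1 = 15.

15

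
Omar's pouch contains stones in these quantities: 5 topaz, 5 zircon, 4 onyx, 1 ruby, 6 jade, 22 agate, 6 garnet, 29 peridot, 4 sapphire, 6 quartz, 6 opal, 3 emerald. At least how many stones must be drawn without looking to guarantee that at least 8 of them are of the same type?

61

An adversary could hand out at most 7 stones per type (10 types run out sooner): 5 + 5 + 4 + 1 + 6 + 7 + 6 + 7 + 4 + 6 + 6 + 3 = 60 stones and still no type has 8.
Pigeonhole: one more stone lands in a type already at 7, so 61 draws are enough and 60 are not.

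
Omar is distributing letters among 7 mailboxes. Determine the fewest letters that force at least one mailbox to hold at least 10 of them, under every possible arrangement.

64

With 63 letters one could put exactly 9 in each of the 7 mailboxes, and no mailbox would reach 10.
By pigeonhole, one more letter must land in a mailbox that already has 9, giving it 10.
So 7 × 9 + 1 = 64 letters are required.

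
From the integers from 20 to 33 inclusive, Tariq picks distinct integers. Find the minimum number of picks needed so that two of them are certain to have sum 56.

10

A set avoiding the sum 56 can contain at most one of each pair {x, 56−x}, plus the 4 elements whose complement lies outside the range or equal to its own complement.
The integers 20, …, 28 (9 of them) are such a set: any two sum to at least 20+21 = 41 and at most 27+28 = 55 < 56.
By pigeonhole, any 10th integer completes one of the 5 pairs, so 10 choices force a sum of 56.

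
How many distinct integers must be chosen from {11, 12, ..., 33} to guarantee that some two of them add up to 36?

Group the elements by complementary pair {x, 36−x}: {11,25}, {12,24}, {13,23}, …, giving 7 two-element pairs, the single value 18 (it cannot pair with itself since the integers are distinct), and 8 integers whose partner 36−x falls outside [11,33].
By the pigeonhole principle, treating each of those 16 groups as a pigeonhole, one can pick one integer per group — 16 integers — with no two summing to 36.
The 17th integer lands in an occupied pair, forcing a sum of 36.

17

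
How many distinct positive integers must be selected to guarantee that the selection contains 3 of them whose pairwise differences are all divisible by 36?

Integers whose pairwise differences are multiples of 36 are exactly those sharing a remainder mod 36. The 36 residue classes mod 36 are the pigeonholes.
With 72 integers one could put 2 in each residue class and have no class reach 3.
The 73rd integer pushes some class to 3, so 36·2 + 1 = 73.

73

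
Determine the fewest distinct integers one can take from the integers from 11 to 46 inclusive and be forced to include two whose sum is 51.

22

Two chosen integers sum to 51 exactly when both halves of some pair {x, 51−x} with 11 ≤ x ≤ 51−x ≤ 40 are chosen — 15 such pairs.
The remaining 6 elements (those with no distinct partner in range) can never complete a 51-sum, so the worst case takes all of them and one from each pair: 6 + 15 = 21.
By the pigeonhole principle, the 22nd integer has to be the second member of some pair, so 21 + 1 = 22.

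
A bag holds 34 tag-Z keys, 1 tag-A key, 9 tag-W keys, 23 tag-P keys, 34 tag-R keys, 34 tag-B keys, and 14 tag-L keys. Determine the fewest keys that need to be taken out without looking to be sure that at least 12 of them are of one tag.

66

An adversary could hand out at most 11 keys per tag (tag-A, tag-W run out sooner): 11 + 1 + 9 + 11 + 11 + 11 + 11 = 65 keys and still no tag has 12.
One more key lands in a tag already at 11, so 66 draws are enough and 65 are not.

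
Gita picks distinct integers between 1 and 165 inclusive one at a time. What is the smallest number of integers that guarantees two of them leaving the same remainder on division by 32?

Pigeonhole: the 32 residue classes mod 32 are the pigeonholes.
With 32 integers one could put 1 in each residue class and have no class reach 2.
The 33rd integer pushes some class to 2, so 32·1 + 1 = 33.

33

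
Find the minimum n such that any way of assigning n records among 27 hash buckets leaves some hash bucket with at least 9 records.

217

With 216 records one could put exactly 8 in each of the 27 hash buckets, and no hash bucket would reach 9.
Pigeonhole: one more record must land in a hash bucket that already has 8, giving it 9.
So 27 × 8 + 1 = 217 records are required.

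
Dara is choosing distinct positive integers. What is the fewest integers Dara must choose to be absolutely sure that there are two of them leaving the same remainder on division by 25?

26

The 25 residue classes mod 25 are the pigeonholes.
With 25 integers one could put 1 in each residue class and have no class reach 2.
The 26th integer pushes some class to 2, so 25·1 + 1 = 26.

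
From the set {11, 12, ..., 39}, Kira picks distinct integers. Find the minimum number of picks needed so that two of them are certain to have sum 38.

A set avoiding the sum 38 can contain at most one of each pair {x, 38−x}, plus the 13 elements whose complement lies outside the range or equal to its own complement.
The integers 19, …, 39 (21 of them) are such a set: any two sum to at least 19+20 = 39 > 38.
Any 22nd integer completes one of the 8 pairs, so 22 choices force a sum of 38.

22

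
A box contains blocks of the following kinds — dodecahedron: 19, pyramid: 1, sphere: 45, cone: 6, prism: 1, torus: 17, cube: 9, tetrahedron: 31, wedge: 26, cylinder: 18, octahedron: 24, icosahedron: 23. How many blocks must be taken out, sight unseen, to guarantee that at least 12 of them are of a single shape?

An adversary could hand out at most 11 blocks per shape (4 shapes run out sooner): 11 + 1 + 11 + 6 + 1 + 11 + 9 + 11 + 11 + 11 + 11 + 11 = 105 blocks and still no shape has 12.
Pigeonhole: one more block lands in a shape already at 11, so 106 draws are enough and 105 are not.

106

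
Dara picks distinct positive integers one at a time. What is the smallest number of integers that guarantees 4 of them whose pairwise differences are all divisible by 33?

Integers whose pairwise differences are multiples of 33 are exactly those sharing a remainder mod 33. By pigeonhole, the 33 residue classes mod 33 are the pigeonholes.
With 99 integers one could put 3 in each residue class and have no class reach 4.
The 100th integer pushes some class to 4, so 33·3 + 1 = 100.

100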